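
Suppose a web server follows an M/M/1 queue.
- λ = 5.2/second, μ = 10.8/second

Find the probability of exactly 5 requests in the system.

ρ = λ/μ = 5.2/10.8 = 0.4815
P(n) = (1-ρ)ρⁿ
P(5) = (1-0.4815) × 0.4815^5
P(5) = 0.5185 × 0.02588
P(5) = 0.01342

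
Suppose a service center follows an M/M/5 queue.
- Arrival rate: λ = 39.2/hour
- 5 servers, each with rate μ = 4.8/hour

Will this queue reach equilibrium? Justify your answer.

Stability requires ρ = λ/(cμ) < 1
ρ = 39.2/(5 × 4.8) = 39.2/24.00 = 1.6333
Since 1.6333 ≥ 1, the system is UNSTABLE.
Need c > λ/μ = 39.2/4.8 = 8.17.
Minimum servers needed: c = 9.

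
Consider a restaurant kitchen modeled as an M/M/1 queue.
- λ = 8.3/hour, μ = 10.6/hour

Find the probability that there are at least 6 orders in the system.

ρ = λ/μ = 8.3/10.6 = 0.78302
P(N ≥ n) = ρⁿ
P(N ≥ 6) = 0.78302^6
P(N ≥ 6) = 0.2305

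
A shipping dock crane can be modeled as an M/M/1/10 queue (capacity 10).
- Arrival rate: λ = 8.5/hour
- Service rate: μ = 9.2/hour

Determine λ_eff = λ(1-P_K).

ρ = λ/μ = 8.5/9.2 = 0.92391
P₀ = (1-ρ)/(1-ρ^(K+1)) = (1-0.92391)/(1-0.92391^11) = 0.07609/0.5813 = 0.1309
P_K = P₀×ρ^K = 0.13090 × 0.92391^10 = 0.13090 × 0.45321 = 0.05933
λ_eff = λ(1-P_K) = 8.5 × (1 - 0.05933) = 8.5 × 0.94067 = 7.9957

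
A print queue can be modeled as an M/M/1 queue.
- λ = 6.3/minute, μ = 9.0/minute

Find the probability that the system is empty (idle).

ρ = λ/μ = 6.3/9.0 = 0.7000
P(0) = 1 - ρ = 1 - 0.7000 = 0.3000
The server is idle 30.00% of the time.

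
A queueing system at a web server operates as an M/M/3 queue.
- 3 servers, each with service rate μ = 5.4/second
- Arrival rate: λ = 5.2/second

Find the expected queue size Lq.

Traffic intensity: ρ = λ/(cμ) = 5.2/(3×5.4) = 0.3210
Since ρ = 0.3210 < 1, system is stable.
Offered load a = λ/μ = cρ = 5.2/5.4 = 0.9630
P₀ = [ Σₙ₌₀^2 aⁿ/n! + a^3/(3!(1-ρ)) ]⁻¹
Σ = a^0/0! + a^1/1! + a^2/2! = 1.0000 + 0.9630 + 0.4636 = 2.4266
a^3/(3!(1-ρ)) = 0.8930/(6 × 0.6790) = 0.2192
P₀ = 1/(2.4266 + 0.2192) = 0.3780
Lq = P₀·a^3·ρ / (3!(1-ρ)²) = 0.37796 × 0.89295 × 0.32099 / (6 × 0.46106) = 0.03916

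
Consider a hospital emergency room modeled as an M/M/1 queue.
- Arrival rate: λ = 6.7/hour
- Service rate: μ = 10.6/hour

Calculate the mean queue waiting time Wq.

First, compute utilization: ρ = λ/μ = 6.7/10.6 = 0.6321
For M/M/1: Wq = λ/(μ(μ-λ))
Wq = 6.7/(10.6 × (10.6-6.7))
Wq = 6.7/(10.6 × 3.90)
Wq = 0.1621 hours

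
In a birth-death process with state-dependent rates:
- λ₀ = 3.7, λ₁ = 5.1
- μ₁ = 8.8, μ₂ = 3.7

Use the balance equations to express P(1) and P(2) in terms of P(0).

Balance equations:
State 0: λ₀P₀ = μ₁P₁ → P₁ = (λ₀/μ₁)P₀ = (3.7/8.8)P₀ = 0.4205P₀
State 1: P₂ = (λ₀λ₁)/(μ₁μ₂)P₀ = (3.7×5.1)/(8.8×3.7)P₀ = 0.5795P₀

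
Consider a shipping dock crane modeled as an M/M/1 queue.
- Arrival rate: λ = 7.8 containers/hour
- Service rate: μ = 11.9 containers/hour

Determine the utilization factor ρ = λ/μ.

Server utilization: ρ = λ/μ
ρ = 7.8/11.9 = 0.6555
The server is busy 65.55% of the time.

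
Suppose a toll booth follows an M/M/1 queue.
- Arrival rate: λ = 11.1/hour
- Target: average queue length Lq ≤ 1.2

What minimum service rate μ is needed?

For M/M/1: Lq = λ²/(μ(μ-λ))
Need Lq ≤ 1.2, i.e. μ(μ-λ) ≥ λ²/1.2
μ² - 11.1μ - 123.21/1.2 ≥ 0  →  μ² - 11.1μ - 102.6750 ≥ 0
Quadratic formula (positive root): μ = [λ + √(λ² + 4×102.6750)]/2
Discriminant: 123.21 + 4×102.6750 = 533.9100, √533.9100 = 23.1065
μ ≥ (11.1 + 23.1065)/2 = 17.1032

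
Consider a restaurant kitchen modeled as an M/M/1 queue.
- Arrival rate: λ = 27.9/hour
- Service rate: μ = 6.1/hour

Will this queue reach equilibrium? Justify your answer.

Stability requires ρ = λ/(cμ) < 1
ρ = 27.9/(1 × 6.1) = 27.9/6.10 = 4.5738
Since 4.5738 ≥ 1, the system is UNSTABLE.
Queue grows without bound. Need μ > λ = 27.9.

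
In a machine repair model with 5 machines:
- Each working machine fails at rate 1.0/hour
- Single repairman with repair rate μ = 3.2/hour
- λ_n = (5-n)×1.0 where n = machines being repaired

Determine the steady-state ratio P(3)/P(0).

P(3)/P(0) = ∏_{i=0}^{3-1} λ_i/μ_{i+1}
= (5-0)×1.0/3.2 × (5-1)×1.0/3.2 × (5-2)×1.0/3.2
= 1.8311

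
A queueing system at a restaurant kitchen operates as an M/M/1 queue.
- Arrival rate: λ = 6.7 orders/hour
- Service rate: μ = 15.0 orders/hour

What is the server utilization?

Server utilization: ρ = λ/μ
ρ = 6.7/15.0 = 0.4467
The server is busy 44.67% of the time.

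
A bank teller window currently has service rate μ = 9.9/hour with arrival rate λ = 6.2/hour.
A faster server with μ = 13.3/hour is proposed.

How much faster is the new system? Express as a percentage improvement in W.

System 1: ρ₁ = 6.2/9.9 = 0.6263, W₁ = 1/(9.9-6.2) = 0.27027
System 2: ρ₂ = 6.2/13.3 = 0.4662, W₂ = 1/(13.3-6.2) = 0.14085
Improvement: (W₁-W₂)/W₁ = (0.27027-0.14085)/0.27027 = 47.89%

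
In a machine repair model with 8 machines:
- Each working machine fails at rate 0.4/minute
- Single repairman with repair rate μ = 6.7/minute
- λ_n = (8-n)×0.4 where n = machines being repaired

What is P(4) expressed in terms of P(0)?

P(4)/P(0) = ∏_{i=0}^{4-1} λ_i/μ_{i+1}
= (8-0)×0.4/6.7 × (8-1)×0.4/6.7 × (8-2)×0.4/6.7 × (8-3)×0.4/6.7
= 0.02134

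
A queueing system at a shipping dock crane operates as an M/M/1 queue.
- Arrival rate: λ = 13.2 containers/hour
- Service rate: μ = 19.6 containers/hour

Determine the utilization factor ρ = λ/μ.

Server utilization: ρ = λ/μ
ρ = 13.2/19.6 = 0.6735
The server is busy 67.35% of the time.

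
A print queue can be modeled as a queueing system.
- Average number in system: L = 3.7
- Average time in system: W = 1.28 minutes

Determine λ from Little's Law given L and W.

Little's Law: L = λW, so λ = L/W
λ = 3.7/1.28 = 2.8906 jobs/minute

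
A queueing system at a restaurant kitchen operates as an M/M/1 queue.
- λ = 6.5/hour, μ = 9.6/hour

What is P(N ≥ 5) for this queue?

ρ = λ/μ = 6.5/9.6 = 0.6771
P(N ≥ n) = ρⁿ
P(N ≥ 5) = 0.6771^5
P(N ≥ 5) = 0.1423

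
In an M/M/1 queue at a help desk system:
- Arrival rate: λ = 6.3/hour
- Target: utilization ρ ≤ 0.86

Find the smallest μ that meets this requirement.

ρ = λ/μ, so μ = λ/ρ
μ ≥ 6.3/0.86 = 7.3256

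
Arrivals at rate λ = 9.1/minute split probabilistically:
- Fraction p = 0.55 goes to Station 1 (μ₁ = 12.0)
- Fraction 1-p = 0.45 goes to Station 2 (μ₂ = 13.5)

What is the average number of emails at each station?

Effective rates: λ₁ = 9.1×0.55 = 5.005, λ₂ = 9.1×0.45 = 4.095
Station 1: ρ₁ = 5.005/12.0 = 0.41708, L₁ = ρ₁/(1-ρ₁) = 0.41708/(1-0.41708) = 0.7155
Station 2: ρ₂ = 4.095/13.5 = 0.30333, L₂ = ρ₂/(1-ρ₂) = 0.30333/(1-0.30333) = 0.4354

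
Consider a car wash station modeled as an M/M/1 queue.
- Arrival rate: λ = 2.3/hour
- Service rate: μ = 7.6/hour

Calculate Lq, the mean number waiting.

ρ = λ/μ = 2.3/7.6 = 0.3026
For M/M/1: Lq = λ²/(μ(μ-λ))
Lq = 5.29/(7.6 × 5.30)
Lq = 0.1313 cars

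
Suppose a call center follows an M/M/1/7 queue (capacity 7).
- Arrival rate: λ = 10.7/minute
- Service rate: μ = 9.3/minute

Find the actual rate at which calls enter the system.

ρ = λ/μ = 10.7/9.3 = 1.15054
P₀ = (1-ρ)/(1-ρ^(K+1)) = (1-1.15054)/(1-1.15054^8) = -0.15054/-2.0705 = 0.07271
P_K = P₀×ρ^K = 0.07271 × 1.15054^7 = 0.07271 × 2.6688 = 0.1940
λ_eff = λ(1-P_K) = 10.7 × (1 - 0.194035) = 10.7 × 0.805965 = 8.6238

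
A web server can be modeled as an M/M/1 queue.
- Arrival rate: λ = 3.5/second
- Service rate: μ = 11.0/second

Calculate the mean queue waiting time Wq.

First, compute utilization: ρ = λ/μ = 3.5/11.0 = 0.3182
For M/M/1: Wq = λ/(μ(μ-λ))
Wq = 3.5/(11.0 × (11.0-3.5))
Wq = 3.5/(11.0 × 7.50)
Wq = 0.04242 seconds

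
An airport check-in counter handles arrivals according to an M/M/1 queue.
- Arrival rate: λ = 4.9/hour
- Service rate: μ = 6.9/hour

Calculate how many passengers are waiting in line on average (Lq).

ρ = λ/μ = 4.9/6.9 = 0.7101
For M/M/1: Lq = λ²/(μ(μ-λ))
Lq = 24.01/(6.9 × 2.00)
Lq = 1.7399 passengers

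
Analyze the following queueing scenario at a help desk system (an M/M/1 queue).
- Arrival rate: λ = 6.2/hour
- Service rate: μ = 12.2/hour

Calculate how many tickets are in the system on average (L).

ρ = λ/μ = 6.2/12.2 = 0.5082
For M/M/1: L = λ/(μ-λ)
L = 6.2/(12.2-6.2) = 6.2/6.00
L = 1.0333 tickets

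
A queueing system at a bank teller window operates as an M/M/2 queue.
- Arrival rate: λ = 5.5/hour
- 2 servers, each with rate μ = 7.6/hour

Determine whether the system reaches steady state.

Stability requires ρ = λ/(cμ) < 1
ρ = 5.5/(2 × 7.6) = 5.5/15.20 = 0.3618
Since 0.3618 < 1, the system is STABLE.
The servers are busy 36.18% of the time.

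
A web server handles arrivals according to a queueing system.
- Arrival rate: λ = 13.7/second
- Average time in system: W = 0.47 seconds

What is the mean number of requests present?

Little's Law: L = λW
L = 13.7 × 0.47 = 6.4390 requests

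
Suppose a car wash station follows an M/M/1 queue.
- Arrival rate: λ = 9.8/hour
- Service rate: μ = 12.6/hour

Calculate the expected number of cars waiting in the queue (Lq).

ρ = λ/μ = 9.8/12.6 = 0.7778
For M/M/1: Lq = λ²/(μ(μ-λ))
Lq = 96.04/(12.6 × 2.80)
Lq = 2.7222 cars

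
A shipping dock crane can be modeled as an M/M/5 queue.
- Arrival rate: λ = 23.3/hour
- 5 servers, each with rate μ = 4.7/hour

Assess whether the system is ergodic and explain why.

Stability requires ρ = λ/(cμ) < 1
ρ = 23.3/(5 × 4.7) = 23.3/23.50 = 0.9915
Since 0.9915 < 1, the system is STABLE.
The servers are busy 99.15% of the time.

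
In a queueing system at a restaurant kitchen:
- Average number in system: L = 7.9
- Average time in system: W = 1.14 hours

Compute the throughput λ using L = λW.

Little's Law: L = λW, so λ = L/W
λ = 7.9/1.14 = 6.9298 orders/hour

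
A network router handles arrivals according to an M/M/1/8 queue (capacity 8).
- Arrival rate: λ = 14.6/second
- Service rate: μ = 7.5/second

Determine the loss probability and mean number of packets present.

ρ = λ/μ = 14.6/7.5 = 1.94667
P₀ = (1-ρ)/(1-ρ^(K+1)) = (1-1.94667)/(1-1.94667^9) = -0.9467/-400.4496 = 0.002364
P_K = P₀×ρ^K = 0.002364 × 1.94667^8 = 0.002364 × 206.2238 = 0.4875
Blocking probability P_8 = 0.4875 (48.75%)
L = ρ[1 - (K+1)ρ^K + Kρ^(K+1)] / [(1-ρ)(1-ρ^(K+1))]
L = 1.94667 × (1 - 9×206.2238 + 8×401.4496) / ((1 - 1.94667) × (1 - 401.4496)) = 6.9661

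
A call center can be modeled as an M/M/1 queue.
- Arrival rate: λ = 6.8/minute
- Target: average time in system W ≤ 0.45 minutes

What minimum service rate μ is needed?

For M/M/1: W = 1/(μ-λ)
Need W ≤ 0.45, so 1/(μ-λ) ≤ 0.45
μ - λ ≥ 1/0.45 = 2.2222
μ ≥ 6.8 + 2.2222 = 9.0222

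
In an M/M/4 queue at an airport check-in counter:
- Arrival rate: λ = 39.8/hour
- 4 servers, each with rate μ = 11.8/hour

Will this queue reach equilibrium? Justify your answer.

Stability requires ρ = λ/(cμ) < 1
ρ = 39.8/(4 × 11.8) = 39.8/47.20 = 0.8432
Since 0.8432 < 1, the system is STABLE.
The servers are busy 84.32% of the time.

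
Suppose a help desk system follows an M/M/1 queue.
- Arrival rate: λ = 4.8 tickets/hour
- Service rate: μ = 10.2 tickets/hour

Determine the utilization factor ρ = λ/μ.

Server utilization: ρ = λ/μ
ρ = 4.8/10.2 = 0.4706
The server is busy 47.06% of the time.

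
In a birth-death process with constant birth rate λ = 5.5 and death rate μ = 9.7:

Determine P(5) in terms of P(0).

For constant rates: P(n)/P(0) = (λ/μ)^n
P(5)/P(0) = (5.5/9.7)^5 = 0.56701^5 = 0.05861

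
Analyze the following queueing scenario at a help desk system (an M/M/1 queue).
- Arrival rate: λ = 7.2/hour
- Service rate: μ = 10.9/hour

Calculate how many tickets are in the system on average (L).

ρ = λ/μ = 7.2/10.9 = 0.6606
For M/M/1: L = λ/(μ-λ)
L = 7.2/(10.9-7.2) = 7.2/3.70
L = 1.9459 tickets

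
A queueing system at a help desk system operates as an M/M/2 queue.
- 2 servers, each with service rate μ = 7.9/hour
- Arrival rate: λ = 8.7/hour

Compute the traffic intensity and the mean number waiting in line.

Traffic intensity: ρ = λ/(cμ) = 8.7/(2×7.9) = 0.5506
Since ρ = 0.5506 < 1, system is stable.
Offered load a = λ/μ = cρ = 8.7/7.9 = 1.1013
P₀ = [ Σₙ₌₀^1 aⁿ/n! + a^2/(2!(1-ρ)) ]⁻¹
Σ = a^0/0! + a^1/1! = 1.0000 + 1.1013 = 2.1013
a^2/(2!(1-ρ)) = 1.2128/(2 × 0.4494) = 1.3494
P₀ = 1/(2.1013 + 1.3494) = 0.2898
Lq = P₀·a^2·ρ / (2!(1-ρ)²) = 0.2898 × 1.2128 × 0.5506 / (2 × 0.2019) = 0.4792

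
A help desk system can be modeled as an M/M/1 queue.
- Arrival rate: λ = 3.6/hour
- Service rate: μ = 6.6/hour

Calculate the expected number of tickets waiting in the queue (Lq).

ρ = λ/μ = 3.6/6.6 = 0.5455
For M/M/1: Lq = λ²/(μ(μ-λ))
Lq = 12.96/(6.6 × 3.00)
Lq = 0.6545 tickets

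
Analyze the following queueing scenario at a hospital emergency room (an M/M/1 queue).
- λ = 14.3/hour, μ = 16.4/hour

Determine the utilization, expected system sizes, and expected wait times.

Step 1: ρ = λ/μ = 14.3/16.4 = 0.8720
Step 2: L = λ/(μ-λ) = 14.3/2.10 = 6.8095
Step 3: Lq = λ²/(μ(μ-λ)) = 204.49/(16.4×2.10) = 5.9376
Step 4: W = 1/(μ-λ) = 1/2.10 = 0.47619
Step 5: Wq = λ/(μ(μ-λ)) = 14.3/(16.4×2.10) = 0.4152
Step 6: P(0) = 1-ρ = 0.1280
Verify: L = λW = 14.3×0.47619 = 6.8095 ✔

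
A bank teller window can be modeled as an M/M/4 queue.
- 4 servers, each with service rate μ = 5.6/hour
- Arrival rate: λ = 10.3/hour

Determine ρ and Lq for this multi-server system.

Traffic intensity: ρ = λ/(cμ) = 10.3/(4×5.6) = 0.4598
Since ρ = 0.4598 < 1, system is stable.
Offered load a = λ/μ = cρ = 10.3/5.6 = 1.8393
P₀ = [ Σₙ₌₀^3 aⁿ/n! + a^4/(4!(1-ρ)) ]⁻¹
Σ = a^0/0! + a^1/1! + a^2/2! + a^3/3! = 1.0000 + 1.8393 + 1.6915 + 1.0370 = 5.5678
a^4/(4!(1-ρ)) = 11.4445/(24 × 0.54018) = 0.8828
P₀ = 1/(5.5678 + 0.8828) = 0.1550
Lq = P₀·a^4·ρ / (4!(1-ρ)²) = 0.1550 × 11.4445 × 0.4598 / (24 × 0.2918) = 0.1165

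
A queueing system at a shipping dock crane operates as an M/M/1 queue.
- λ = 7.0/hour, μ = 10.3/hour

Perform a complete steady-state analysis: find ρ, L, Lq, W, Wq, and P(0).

Step 1: ρ = λ/μ = 7.0/10.3 = 0.6796
Step 2: L = λ/(μ-λ) = 7.0/3.30 = 2.1212
Step 3: Lq = λ²/(μ(μ-λ)) = 49.00/(10.3×3.30) = 1.4416
Step 4: W = 1/(μ-λ) = 1/3.30 = 0.30303
Step 5: Wq = λ/(μ(μ-λ)) = 7.0/(10.3×3.30) = 0.2059
Step 6: P(0) = 1-ρ = 0.3204
Verify: L = λW = 7.0×0.30303 = 2.1212 ✔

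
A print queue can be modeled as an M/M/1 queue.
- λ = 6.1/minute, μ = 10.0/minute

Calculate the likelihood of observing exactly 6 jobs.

ρ = λ/μ = 6.1/10.0 = 0.6100
P(n) = (1-ρ)ρⁿ
P(6) = (1-0.6100) × 0.6100^6
P(6) = 0.3900 × 0.05152
P(6) = 0.02009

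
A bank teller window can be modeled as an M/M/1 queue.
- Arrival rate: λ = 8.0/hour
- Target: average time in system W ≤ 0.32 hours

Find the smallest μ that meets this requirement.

For M/M/1: W = 1/(μ-λ)
Need W ≤ 0.32, so 1/(μ-λ) ≤ 0.32
μ - λ ≥ 1/0.32 = 3.1250
μ ≥ 8.0 + 3.1250 = 11.1250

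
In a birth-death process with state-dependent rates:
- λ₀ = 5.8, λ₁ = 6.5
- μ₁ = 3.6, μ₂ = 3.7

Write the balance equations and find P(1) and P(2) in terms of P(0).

Balance equations:
State 0: λ₀P₀ = μ₁P₁ → P₁ = (λ₀/μ₁)P₀ = (5.8/3.6)P₀ = 1.6111P₀
State 1: P₂ = (λ₀λ₁)/(μ₁μ₂)P₀ = (5.8×6.5)/(3.6×3.7)P₀ = 2.8303P₀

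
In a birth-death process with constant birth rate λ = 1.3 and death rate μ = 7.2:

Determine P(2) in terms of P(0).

For constant rates: P(n)/P(0) = (λ/μ)^n
P(2)/P(0) = (1.3/7.2)^2 = 0.18056^2 = 0.03260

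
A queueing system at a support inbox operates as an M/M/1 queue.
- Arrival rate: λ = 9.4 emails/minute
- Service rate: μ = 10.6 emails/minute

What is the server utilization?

Server utilization: ρ = λ/μ
ρ = 9.4/10.6 = 0.8868
The server is busy 88.68% of the time.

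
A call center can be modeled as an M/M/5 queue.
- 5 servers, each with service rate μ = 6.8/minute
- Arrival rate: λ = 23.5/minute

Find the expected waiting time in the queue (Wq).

Traffic intensity: ρ = λ/(cμ) = 23.5/(5×6.8) = 0.6912
Since ρ = 0.6912 < 1, system is stable.
Offered load a = λ/μ = cρ = 23.5/6.8 = 3.4559
P₀ = [ Σₙ₌₀^4 aⁿ/n! + a^5/(5!(1-ρ)) ]⁻¹
Σ = a^0/0! + a^1/1! + a^2/2! + a^3/3! + a^4/4! = 1.00000 + 3.45588 + 5.97156 + 6.87900 + 5.94326 = 23.2497
a^5/(5!(1-ρ)) = 492.9408/(120 × 0.308824) = 13.3016
P₀ = 1/(23.2497 + 13.3016) = 0.02736
Lq = P₀·a^5·ρ / (5!(1-ρ)²) = 0.027359 × 492.9408 × 0.69118 / (120 × 0.095372) = 0.8145
Wq = Lq/λ = 0.8145/23.5 = 0.03466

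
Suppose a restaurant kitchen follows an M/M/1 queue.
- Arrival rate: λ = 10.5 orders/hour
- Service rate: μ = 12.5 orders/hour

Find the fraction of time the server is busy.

Server utilization: ρ = λ/μ
ρ = 10.5/12.5 = 0.8400
The server is busy 84.00% of the time.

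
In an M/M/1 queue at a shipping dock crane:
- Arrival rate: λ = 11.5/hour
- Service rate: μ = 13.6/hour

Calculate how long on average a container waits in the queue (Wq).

First, compute utilization: ρ = λ/μ = 11.5/13.6 = 0.8456
For M/M/1: Wq = λ/(μ(μ-λ))
Wq = 11.5/(13.6 × (13.6-11.5))
Wq = 11.5/(13.6 × 2.10)
Wq = 0.4027 hours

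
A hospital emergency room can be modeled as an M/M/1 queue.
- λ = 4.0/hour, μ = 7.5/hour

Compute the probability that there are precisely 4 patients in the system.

ρ = λ/μ = 4.0/7.5 = 0.53333
P(n) = (1-ρ)ρⁿ
P(4) = (1-0.53333) × 0.53333^4
P(4) = 0.4667 × 0.08091
P(4) = 0.03776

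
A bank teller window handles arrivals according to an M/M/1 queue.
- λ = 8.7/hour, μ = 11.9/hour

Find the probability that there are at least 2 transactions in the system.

ρ = λ/μ = 8.7/11.9 = 0.7311
P(N ≥ n) = ρⁿ
P(N ≥ 2) = 0.7311^2
P(N ≥ 2) = 0.5345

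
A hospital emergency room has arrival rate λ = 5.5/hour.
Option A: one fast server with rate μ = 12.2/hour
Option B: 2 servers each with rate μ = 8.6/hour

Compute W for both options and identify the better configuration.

Option A: single server μ = 12.2 (M/M/1)
  ρ_A = 5.5/12.2 = 0.4508
  W_A = 1/(μ-λ) = 1/(12.2-5.5) = 1/6.70 = 0.1493

Option B: 2 servers μ = 8.6 (M/M/2)
  ρ_B = λ/(cμ) = 5.5/(2×8.6) = 0.3198
  Offered load a = λ/μ = cρ = 5.5/8.6 = 0.6395
  P₀ = [ Σₙ₌₀^1 aⁿ/n! + a^2/(2!(1-ρ)) ]⁻¹
  Σ = a^0/0! + a^1/1! = 1.0000 + 0.6395 = 1.6395
  a^2/(2!(1-ρ)) = 0.4090/(2 × 0.6802) = 0.3006
  P₀ = 1/(1.6395 + 0.3006) = 0.5154
  Lq = P₀·a^2·ρ / (2!(1-ρ)²) = 0.51542 × 0.40900 × 0.31977 / (2 × 0.46272) = 0.07284
  Wq_B = Lq/λ = 0.07284/5.5 = 0.01324
  W_B = Wq_B + 1/μ = 0.01324 + 0.1163 = 0.1295

Since W_B = 0.1295 < W_A = 0.1493, Option B (multiple servers) has the shorter time in system.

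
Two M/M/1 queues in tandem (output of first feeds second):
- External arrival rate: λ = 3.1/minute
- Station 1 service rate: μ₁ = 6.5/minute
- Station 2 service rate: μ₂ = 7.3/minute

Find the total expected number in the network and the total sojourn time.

By Jackson's theorem, each station behaves as independent M/M/1.
Station 1: ρ₁ = 3.1/6.5 = 0.4769, L₁ = ρ₁/(1-ρ₁) = λ/(μ₁-λ) = 3.1/3.40 = 0.9118
Station 2: ρ₂ = 3.1/7.3 = 0.4247, L₂ = ρ₂/(1-ρ₂) = λ/(μ₂-λ) = 3.1/4.20 = 0.7381
Total: L = L₁ + L₂ = 0.9118 + 0.7381 = 1.6499
W = L/λ = 1.6499/3.1 = 0.5322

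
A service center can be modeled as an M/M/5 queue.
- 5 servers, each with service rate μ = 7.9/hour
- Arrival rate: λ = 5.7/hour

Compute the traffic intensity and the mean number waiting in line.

Traffic intensity: ρ = λ/(cμ) = 5.7/(5×7.9) = 0.1443
Since ρ = 0.1443 < 1, system is stable.
Offered load a = λ/μ = cρ = 5.7/7.9 = 0.7215
P₀ = [ Σₙ₌₀^4 aⁿ/n! + a^5/(5!(1-ρ)) ]⁻¹
Σ = a^0/0! + a^1/1! + a^2/2! + a^3/3! + a^4/4! = 1.0000 + 0.7215 + 0.2603 + 0.06260 + 0.01129 = 2.0557
a^5/(5!(1-ρ)) = 0.1955/(120 × 0.8557) = 0.001904
P₀ = 1/(2.0557 + 0.001904) = 0.4860
Lq = P₀·a^5·ρ / (5!(1-ρ)²) = 0.48600 × 0.19554 × 0.14430 / (120 × 0.73222) = 0.0001561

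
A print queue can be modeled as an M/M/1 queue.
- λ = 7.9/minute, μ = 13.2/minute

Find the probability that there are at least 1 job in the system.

ρ = λ/μ = 7.9/13.2 = 0.5985
P(N ≥ n) = ρⁿ
P(N ≥ 1) = 0.5985^1
P(N ≥ 1) = 0.5985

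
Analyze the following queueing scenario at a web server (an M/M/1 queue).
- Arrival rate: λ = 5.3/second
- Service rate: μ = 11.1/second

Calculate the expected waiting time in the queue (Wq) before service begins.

First, compute utilization: ρ = λ/μ = 5.3/11.1 = 0.4775
For M/M/1: Wq = λ/(μ(μ-λ))
Wq = 5.3/(11.1 × (11.1-5.3))
Wq = 5.3/(11.1 × 5.80)
Wq = 0.08232 seconds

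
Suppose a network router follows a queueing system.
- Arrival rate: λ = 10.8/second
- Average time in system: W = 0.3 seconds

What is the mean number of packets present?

Little's Law: L = λW
L = 10.8 × 0.3 = 3.2400 packets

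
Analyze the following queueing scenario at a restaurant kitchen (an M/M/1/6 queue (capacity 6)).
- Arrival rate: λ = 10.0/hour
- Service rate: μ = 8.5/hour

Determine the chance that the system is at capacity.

ρ = λ/μ = 10.0/8.5 = 1.17647
P₀ = (1-ρ)/(1-ρ^(K+1)) = (1-1.17647)/(1-1.17647^7) = -0.176470/-2.11936 = 0.08327
P_K = P₀×ρ^K = 0.08327 × 1.17647^6 = 0.08327 × 2.6515 = 0.2208
Blocking probability = 22.08%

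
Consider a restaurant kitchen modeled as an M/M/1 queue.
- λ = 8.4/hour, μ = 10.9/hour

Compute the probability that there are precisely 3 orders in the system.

ρ = λ/μ = 8.4/10.9 = 0.7706
P(n) = (1-ρ)ρⁿ
P(3) = (1-0.7706) × 0.7706^3
P(3) = 0.2294 × 0.4576
P(3) = 0.1050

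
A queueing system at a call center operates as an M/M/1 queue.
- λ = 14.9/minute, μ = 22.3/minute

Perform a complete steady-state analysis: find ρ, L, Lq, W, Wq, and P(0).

Step 1: ρ = λ/μ = 14.9/22.3 = 0.6682
Step 2: L = λ/(μ-λ) = 14.9/7.40 = 2.0135
Step 3: Lq = λ²/(μ(μ-λ)) = 222.01/(22.3×7.40) = 1.3454
Step 4: W = 1/(μ-λ) = 1/7.40 = 0.135135
Step 5: Wq = λ/(μ(μ-λ)) = 14.9/(22.3×7.40) = 0.09029
Step 6: P(0) = 1-ρ = 0.3318
Verify: L = λW = 14.9×0.135135 = 2.0135 ✔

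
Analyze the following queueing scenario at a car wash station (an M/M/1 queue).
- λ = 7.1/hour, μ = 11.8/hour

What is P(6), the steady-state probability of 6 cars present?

ρ = λ/μ = 7.1/11.8 = 0.6017
P(n) = (1-ρ)ρⁿ
P(6) = (1-0.6017) × 0.6017^6
P(6) = 0.3983 × 0.04745
P(6) = 0.01890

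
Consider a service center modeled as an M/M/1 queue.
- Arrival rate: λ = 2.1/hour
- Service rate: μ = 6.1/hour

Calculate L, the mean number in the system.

ρ = λ/μ = 2.1/6.1 = 0.3443
For M/M/1: L = λ/(μ-λ)
L = 2.1/(6.1-2.1) = 2.1/4.00
L = 0.5250 customers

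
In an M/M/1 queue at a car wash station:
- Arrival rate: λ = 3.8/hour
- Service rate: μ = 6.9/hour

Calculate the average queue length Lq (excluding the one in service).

ρ = λ/μ = 3.8/6.9 = 0.5507
For M/M/1: Lq = λ²/(μ(μ-λ))
Lq = 14.44/(6.9 × 3.10)
Lq = 0.6751 cars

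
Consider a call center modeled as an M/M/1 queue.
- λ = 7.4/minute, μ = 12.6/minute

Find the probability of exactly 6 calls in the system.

ρ = λ/μ = 7.4/12.6 = 0.5873
P(n) = (1-ρ)ρⁿ
P(6) = (1-0.5873) × 0.5873^6
P(6) = 0.4127 × 0.04104
P(6) = 0.01694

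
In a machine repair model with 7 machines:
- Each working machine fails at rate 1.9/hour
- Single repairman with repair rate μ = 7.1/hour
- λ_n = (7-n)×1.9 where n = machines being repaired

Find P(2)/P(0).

P(2)/P(0) = ∏_{i=0}^{2-1} λ_i/μ_{i+1}
= (7-0)×1.9/7.1 × (7-1)×1.9/7.1
= 3.0077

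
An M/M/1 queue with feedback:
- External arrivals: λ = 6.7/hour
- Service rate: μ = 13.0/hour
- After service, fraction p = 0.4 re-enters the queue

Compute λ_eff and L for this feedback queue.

Effective arrival rate: λ_eff = λ/(1-p) = 6.7/(1-0.4) = 6.7/0.60 = 11.166667
ρ = λ_eff/μ = 11.166667/13.0 = 0.858974
L = ρ/(1-ρ) = 0.858974/(1-0.858974) = 6.0909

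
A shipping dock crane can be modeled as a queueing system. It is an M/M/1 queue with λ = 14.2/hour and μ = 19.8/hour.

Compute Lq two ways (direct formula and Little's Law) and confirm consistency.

Method 1 (direct): Lq = λ²/(μ(μ-λ)) = 201.64/(19.8 × 5.60) = 1.8185

Method 2 (Little's Law):
W = 1/(μ-λ) = 1/5.60 = 0.178571
Wq = W - 1/μ = 0.178571 - 0.0505051 = 0.128066
Lq = λWq = 14.2 × 0.128066 = 1.8185 ✔ (matches Method 1)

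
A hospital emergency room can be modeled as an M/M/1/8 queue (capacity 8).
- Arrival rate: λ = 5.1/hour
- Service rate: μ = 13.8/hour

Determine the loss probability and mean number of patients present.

ρ = λ/μ = 5.1/13.8 = 0.369565
P₀ = (1-ρ)/(1-ρ^(K+1)) = (1-0.369565)/(1-0.369565^9) = 0.6304/0.9999 = 0.6305
P_K = P₀×ρ^K = 0.6305 × 0.369565^8 = 0.6305 × 0.0003480 = 0.0002194
Blocking probability P_8 = 0.0002194 (0.02194%)
L = ρ[1 - (K+1)ρ^K + Kρ^(K+1)] / [(1-ρ)(1-ρ^(K+1))]
L = 0.369565 × (1 - 9×0.0003480 + 8×0.0001286) / ((1 - 0.369565) × (1 - 0.0001286)) = 0.5850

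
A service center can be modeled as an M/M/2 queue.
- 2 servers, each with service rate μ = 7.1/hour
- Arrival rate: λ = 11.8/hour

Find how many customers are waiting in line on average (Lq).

Traffic intensity: ρ = λ/(cμ) = 11.8/(2×7.1) = 0.8310
Since ρ = 0.8310 < 1, system is stable.
Offered load a = λ/μ = cρ = 11.8/7.1 = 1.6620
P₀ = [ Σₙ₌₀^1 aⁿ/n! + a^2/(2!(1-ρ)) ]⁻¹
Σ = a^0/0! + a^1/1! = 1.0000 + 1.6620 = 2.6620
a^2/(2!(1-ρ)) = 2.76215/(2 × 0.169014) = 8.1714
P₀ = 1/(2.6620 + 8.1714) = 0.09231
Lq = P₀·a^2·ρ / (2!(1-ρ)²) = 0.0923077 × 2.76215 × 0.830986 / (2 × 0.0285658) = 3.7085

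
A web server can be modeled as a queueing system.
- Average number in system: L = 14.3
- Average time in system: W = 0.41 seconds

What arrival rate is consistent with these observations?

Little's Law: L = λW, so λ = L/W
λ = 14.3/0.41 = 34.8780 requests/second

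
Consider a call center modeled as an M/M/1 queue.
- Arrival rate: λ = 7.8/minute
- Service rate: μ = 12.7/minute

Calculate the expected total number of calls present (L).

ρ = λ/μ = 7.8/12.7 = 0.6142
For M/M/1: L = λ/(μ-λ)
L = 7.8/(12.7-7.8) = 7.8/4.90
L = 1.5918 calls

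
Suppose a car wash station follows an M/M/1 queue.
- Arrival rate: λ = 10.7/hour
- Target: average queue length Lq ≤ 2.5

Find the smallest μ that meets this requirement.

For M/M/1: Lq = λ²/(μ(μ-λ))
Need Lq ≤ 2.5, i.e. μ(μ-λ) ≥ λ²/2.5
μ² - 10.7μ - 114.49/2.5 ≥ 0  →  μ² - 10.7μ - 45.7960 ≥ 0
Quadratic formula (positive root): μ = [λ + √(λ² + 4×45.7960)]/2
Discriminant: 114.49 + 4×45.7960 = 297.6740, √297.6740 = 17.2532
μ ≥ (10.7 + 17.2532)/2 = 13.9766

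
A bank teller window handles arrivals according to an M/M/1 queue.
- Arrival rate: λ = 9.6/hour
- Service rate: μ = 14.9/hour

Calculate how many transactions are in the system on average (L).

ρ = λ/μ = 9.6/14.9 = 0.6443
For M/M/1: L = λ/(μ-λ)
L = 9.6/(14.9-9.6) = 9.6/5.30
L = 1.8113 transactions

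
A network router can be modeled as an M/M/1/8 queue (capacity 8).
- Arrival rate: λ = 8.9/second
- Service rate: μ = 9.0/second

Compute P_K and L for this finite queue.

ρ = λ/μ = 8.9/9.0 = 0.98889
P₀ = (1-ρ)/(1-ρ^(K+1)) = (1-0.98889)/(1-0.98889^9) = 0.01111/0.09566 = 0.1161
P_K = P₀×ρ^K = 0.1161 × 0.98889^8 = 0.1161 × 0.9145 = 0.1062
Blocking probability P_8 = 0.1062 (10.62%)
L = ρ[1 - (K+1)ρ^K + Kρ^(K+1)] / [(1-ρ)(1-ρ^(K+1))]
L = 0.98889 × (1 - 9×0.9145004 + 8×0.9043403) / ((1 - 0.98889) × (1 - 0.9043403)) = 3.9255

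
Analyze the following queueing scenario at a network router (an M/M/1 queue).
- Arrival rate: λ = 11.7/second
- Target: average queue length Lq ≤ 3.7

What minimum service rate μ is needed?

For M/M/1: Lq = λ²/(μ(μ-λ))
Need Lq ≤ 3.7, i.e. μ(μ-λ) ≥ λ²/3.7
μ² - 11.7μ - 136.89/3.7 ≥ 0  →  μ² - 11.7μ - 36.9973 ≥ 0
Quadratic formula (positive root): μ = [λ + √(λ² + 4×36.9973)]/2
Discriminant: 136.89 + 4×36.9973 = 284.8792, √284.8792 = 16.8784
μ ≥ (11.7 + 16.8784)/2 = 14.2892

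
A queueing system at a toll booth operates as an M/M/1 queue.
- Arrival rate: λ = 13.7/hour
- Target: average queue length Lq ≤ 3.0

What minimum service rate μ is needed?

For M/M/1: Lq = λ²/(μ(μ-λ))
Need Lq ≤ 3.0, i.e. μ(μ-λ) ≥ λ²/3.0
μ² - 13.7μ - 187.69/3.0 ≥ 0  →  μ² - 13.7μ - 62.56333 ≥ 0
Quadratic formula (positive root): μ = [λ + √(λ² + 4×62.56333)]/2
Discriminant: 187.69 + 4×62.56333 = 437.9433, √437.9433 = 20.9271
μ ≥ (13.7 + 20.9271)/2 = 17.3135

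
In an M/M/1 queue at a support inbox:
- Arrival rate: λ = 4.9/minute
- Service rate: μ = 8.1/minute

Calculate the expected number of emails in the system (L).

ρ = λ/μ = 4.9/8.1 = 0.6049
For M/M/1: L = λ/(μ-λ)
L = 4.9/(8.1-4.9) = 4.9/3.20
L = 1.5313 emails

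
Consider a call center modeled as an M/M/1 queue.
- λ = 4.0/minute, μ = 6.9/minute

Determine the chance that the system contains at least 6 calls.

ρ = λ/μ = 4.0/6.9 = 0.5797
P(N ≥ n) = ρⁿ
P(N ≥ 6) = 0.5797^6
P(N ≥ 6) = 0.03795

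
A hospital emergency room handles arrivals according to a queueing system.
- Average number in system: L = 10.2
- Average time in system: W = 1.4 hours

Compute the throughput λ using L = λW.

Little's Law: L = λW, so λ = L/W
λ = 10.2/1.4 = 7.2857 patients/hour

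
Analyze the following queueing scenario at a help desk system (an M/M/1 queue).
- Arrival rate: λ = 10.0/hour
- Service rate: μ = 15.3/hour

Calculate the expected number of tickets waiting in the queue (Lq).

ρ = λ/μ = 10.0/15.3 = 0.6536
For M/M/1: Lq = λ²/(μ(μ-λ))
Lq = 100.00/(15.3 × 5.30)
Lq = 1.2332 tickets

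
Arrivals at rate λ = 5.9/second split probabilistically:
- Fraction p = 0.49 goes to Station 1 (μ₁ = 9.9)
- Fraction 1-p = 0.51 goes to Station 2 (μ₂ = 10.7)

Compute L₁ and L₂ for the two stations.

Effective rates: λ₁ = 5.9×0.49 = 2.891, λ₂ = 5.9×0.51 = 3.009
Station 1: ρ₁ = 2.891/9.9 = 0.29202, L₁ = ρ₁/(1-ρ₁) = 0.29202/(1-0.29202) = 0.4125
Station 2: ρ₂ = 3.009/10.7 = 0.2812, L₂ = ρ₂/(1-ρ₂) = 0.2812/(1-0.2812) = 0.3912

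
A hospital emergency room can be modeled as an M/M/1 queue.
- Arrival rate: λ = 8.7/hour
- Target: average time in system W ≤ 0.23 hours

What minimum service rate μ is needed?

For M/M/1: W = 1/(μ-λ)
Need W ≤ 0.23, so 1/(μ-λ) ≤ 0.23
μ - λ ≥ 1/0.23 = 4.3478
μ ≥ 8.7 + 4.3478 = 13.0478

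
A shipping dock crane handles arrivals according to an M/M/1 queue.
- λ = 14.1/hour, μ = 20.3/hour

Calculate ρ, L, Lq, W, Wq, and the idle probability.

Step 1: ρ = λ/μ = 14.1/20.3 = 0.6946
Step 2: L = λ/(μ-λ) = 14.1/6.20 = 2.2742
Step 3: Lq = λ²/(μ(μ-λ)) = 198.81/(20.3×6.20) = 1.5796
Step 4: W = 1/(μ-λ) = 1/6.20 = 0.16129
Step 5: Wq = λ/(μ(μ-λ)) = 14.1/(20.3×6.20) = 0.1120
Step 6: P(0) = 1-ρ = 0.3054
Verify: L = λW = 14.1×0.16129 = 2.2742 ✔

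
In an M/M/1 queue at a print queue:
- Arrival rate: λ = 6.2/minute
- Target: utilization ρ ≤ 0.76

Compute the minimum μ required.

ρ = λ/μ, so μ = λ/ρ
μ ≥ 6.2/0.76 = 8.1579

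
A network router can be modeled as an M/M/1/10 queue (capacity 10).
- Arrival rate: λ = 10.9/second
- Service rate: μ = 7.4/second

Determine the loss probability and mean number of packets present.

ρ = λ/μ = 10.9/7.4 = 1.47297
P₀ = (1-ρ)/(1-ρ^(K+1)) = (1-1.47297)/(1-1.47297^11) = -0.4729700/-69.81625 = 0.006774
P_K = P₀×ρ^K = 0.006774 × 1.47297^10 = 0.006774 × 48.0772 = 0.3257
Blocking probability P_10 = 0.3257 (32.57%)
L = ρ[1 - (K+1)ρ^K + Kρ^(K+1)] / [(1-ρ)(1-ρ^(K+1))]
L = 1.47297 × (1 - 11×48.07718 + 10×70.81625) / ((1 - 1.47297) × (1 - 70.81625)) = 8.0433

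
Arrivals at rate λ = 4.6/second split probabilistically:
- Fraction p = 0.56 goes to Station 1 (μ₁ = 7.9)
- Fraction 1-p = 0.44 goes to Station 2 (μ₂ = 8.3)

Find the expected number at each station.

Effective rates: λ₁ = 4.6×0.56 = 2.576, λ₂ = 4.6×0.44 = 2.024
Station 1: ρ₁ = 2.576/7.9 = 0.326076, L₁ = ρ₁/(1-ρ₁) = 0.326076/(1-0.326076) = 0.4838
Station 2: ρ₂ = 2.024/8.3 = 0.24386, L₂ = ρ₂/(1-ρ₂) = 0.24386/(1-0.24386) = 0.3225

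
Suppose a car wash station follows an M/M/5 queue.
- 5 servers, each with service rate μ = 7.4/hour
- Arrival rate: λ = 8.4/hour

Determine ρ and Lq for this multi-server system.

Traffic intensity: ρ = λ/(cμ) = 8.4/(5×7.4) = 0.2270
Since ρ = 0.2270 < 1, system is stable.
Offered load a = λ/μ = cρ = 8.4/7.4 = 1.1351
P₀ = [ Σₙ₌₀^4 aⁿ/n! + a^5/(5!(1-ρ)) ]⁻¹
Σ = a^0/0! + a^1/1! + a^2/2! + a^3/3! + a^4/4! = 1.0000 + 1.1351 + 0.6443 + 0.2438 + 0.06918 = 3.0924
a^5/(5!(1-ρ)) = 1.8847/(120 × 0.7730) = 0.02032
P₀ = 1/(3.0924 + 0.02032) = 0.3213
Lq = P₀·a^5·ρ / (5!(1-ρ)²) = 0.3213 × 1.8847 × 0.2270 / (120 × 0.5975) = 0.001917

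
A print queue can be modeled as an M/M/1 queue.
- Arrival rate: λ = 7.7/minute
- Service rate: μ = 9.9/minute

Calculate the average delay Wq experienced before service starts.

First, compute utilization: ρ = λ/μ = 7.7/9.9 = 0.7778
For M/M/1: Wq = λ/(μ(μ-λ))
Wq = 7.7/(9.9 × (9.9-7.7))
Wq = 7.7/(9.9 × 2.20)
Wq = 0.3535 minutes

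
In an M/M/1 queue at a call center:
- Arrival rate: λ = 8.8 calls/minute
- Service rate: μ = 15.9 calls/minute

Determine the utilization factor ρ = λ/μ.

Server utilization: ρ = λ/μ
ρ = 8.8/15.9 = 0.5535
The server is busy 55.35% of the time.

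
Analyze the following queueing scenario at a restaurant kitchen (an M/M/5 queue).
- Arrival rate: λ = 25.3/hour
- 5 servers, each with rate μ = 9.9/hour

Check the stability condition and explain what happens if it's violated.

Stability requires ρ = λ/(cμ) < 1
ρ = 25.3/(5 × 9.9) = 25.3/49.50 = 0.5111
Since 0.5111 < 1, the system is STABLE.
The servers are busy 51.11% of the time.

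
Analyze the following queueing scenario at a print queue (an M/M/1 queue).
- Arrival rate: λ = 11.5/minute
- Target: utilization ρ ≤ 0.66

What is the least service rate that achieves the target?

ρ = λ/μ, so μ = λ/ρ
μ ≥ 11.5/0.66 = 17.4242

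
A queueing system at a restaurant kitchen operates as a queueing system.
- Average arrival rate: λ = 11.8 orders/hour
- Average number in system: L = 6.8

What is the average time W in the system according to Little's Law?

Little's Law: L = λW, so W = L/λ
W = 6.8/11.8 = 0.5763 hours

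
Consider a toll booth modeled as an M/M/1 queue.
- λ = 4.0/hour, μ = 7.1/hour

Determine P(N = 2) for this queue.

ρ = λ/μ = 4.0/7.1 = 0.5634
P(n) = (1-ρ)ρⁿ
P(2) = (1-0.5634) × 0.5634^2
P(2) = 0.4366 × 0.3174
P(2) = 0.1386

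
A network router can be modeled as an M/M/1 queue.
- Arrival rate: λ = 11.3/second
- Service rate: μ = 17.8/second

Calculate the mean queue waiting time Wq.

First, compute utilization: ρ = λ/μ = 11.3/17.8 = 0.6348
For M/M/1: Wq = λ/(μ(μ-λ))
Wq = 11.3/(17.8 × (17.8-11.3))
Wq = 11.3/(17.8 × 6.50)
Wq = 0.09767 seconds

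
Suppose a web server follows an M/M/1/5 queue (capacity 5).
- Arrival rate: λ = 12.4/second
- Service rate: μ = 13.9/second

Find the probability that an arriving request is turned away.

ρ = λ/μ = 12.4/13.9 = 0.8921
P₀ = (1-ρ)/(1-ρ^(K+1)) = (1-0.8921)/(1-0.8921^6) = 0.1079/0.4959 = 0.2176
P_K = P₀×ρ^K = 0.2176 × 0.8921^5 = 0.2176 × 0.5650 = 0.1229
Blocking probability = 12.29%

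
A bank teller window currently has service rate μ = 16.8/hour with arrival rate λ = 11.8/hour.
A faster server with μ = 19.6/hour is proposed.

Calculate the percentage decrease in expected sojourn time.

System 1: ρ₁ = 11.8/16.8 = 0.7024, W₁ = 1/(16.8-11.8) = 0.2000
System 2: ρ₂ = 11.8/19.6 = 0.6020, W₂ = 1/(19.6-11.8) = 0.1282
Improvement: (W₁-W₂)/W₁ = (0.2000-0.1282)/0.2000 = 35.90%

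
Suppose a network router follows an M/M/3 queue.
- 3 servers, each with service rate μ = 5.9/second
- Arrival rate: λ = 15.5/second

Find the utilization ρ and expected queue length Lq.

Traffic intensity: ρ = λ/(cμ) = 15.5/(3×5.9) = 0.8757
Since ρ = 0.8757 < 1, system is stable.
Offered load a = λ/μ = cρ = 15.5/5.9 = 2.6271
P₀ = [ Σₙ₌₀^2 aⁿ/n! + a^3/(3!(1-ρ)) ]⁻¹
Σ = a^0/0! + a^1/1! + a^2/2! = 1.0000 + 2.6271 + 3.4509 = 7.0780
a^3/(3!(1-ρ)) = 18.13172/(6 × 0.1242938) = 24.3130
P₀ = 1/(7.0780 + 24.3130) = 0.03186
Lq = P₀·a^3·ρ / (3!(1-ρ)²) = 0.0318563 × 18.1317 × 0.875706 / (6 × 0.0154489) = 5.4569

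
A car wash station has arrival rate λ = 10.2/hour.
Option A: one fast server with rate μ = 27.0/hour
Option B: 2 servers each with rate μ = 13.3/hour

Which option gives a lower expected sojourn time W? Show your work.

Option A: single server μ = 27.0 (M/M/1)
  ρ_A = 10.2/27.0 = 0.3778
  W_A = 1/(μ-λ) = 1/(27.0-10.2) = 1/16.80 = 0.05952

Option B: 2 servers μ = 13.3 (M/M/2)
  ρ_B = λ/(cμ) = 10.2/(2×13.3) = 0.3835
  Offered load a = λ/μ = cρ = 10.2/13.3 = 0.7669
  P₀ = [ Σₙ₌₀^1 aⁿ/n! + a^2/(2!(1-ρ)) ]⁻¹
  Σ = a^0/0! + a^1/1! = 1.0000 + 0.7669 = 1.7669
  a^2/(2!(1-ρ)) = 0.5882/(2 × 0.6165) = 0.4770
  P₀ = 1/(1.7669 + 0.4770) = 0.4457
  Lq = P₀·a^2·ρ / (2!(1-ρ)²) = 0.44565 × 0.58816 × 0.38346 / (2 × 0.38012) = 0.1322
  Wq_B = Lq/λ = 0.1322/10.2 = 0.01296
  W_B = Wq_B + 1/μ = 0.01296 + 0.07519 = 0.08815

Since W_A = 0.05952 < W_B = 0.08815, Option A (single fast server) has the shorter time in system.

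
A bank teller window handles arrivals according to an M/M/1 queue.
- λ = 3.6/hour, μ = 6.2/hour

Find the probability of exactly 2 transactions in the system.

ρ = λ/μ = 3.6/6.2 = 0.5806
P(n) = (1-ρ)ρⁿ
P(2) = (1-0.5806) × 0.5806^2
P(2) = 0.4194 × 0.3371
P(2) = 0.1414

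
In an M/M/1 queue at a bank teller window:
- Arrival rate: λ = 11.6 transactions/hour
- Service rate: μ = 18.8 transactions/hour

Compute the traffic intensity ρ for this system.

Server utilization: ρ = λ/μ
ρ = 11.6/18.8 = 0.6170
The server is busy 61.70% of the time.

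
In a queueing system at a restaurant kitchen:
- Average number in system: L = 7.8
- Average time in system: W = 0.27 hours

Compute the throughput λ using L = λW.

Little's Law: L = λW, so λ = L/W
λ = 7.8/0.27 = 28.8889 orders/hour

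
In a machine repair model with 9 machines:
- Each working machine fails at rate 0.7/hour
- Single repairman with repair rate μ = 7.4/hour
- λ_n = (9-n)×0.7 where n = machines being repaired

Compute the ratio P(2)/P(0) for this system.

P(2)/P(0) = ∏_{i=0}^{2-1} λ_i/μ_{i+1}
= (9-0)×0.7/7.4 × (9-1)×0.7/7.4
= 0.6443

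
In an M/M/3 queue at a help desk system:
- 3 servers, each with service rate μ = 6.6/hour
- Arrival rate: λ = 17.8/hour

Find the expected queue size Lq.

Traffic intensity: ρ = λ/(cμ) = 17.8/(3×6.6) = 0.8990
Since ρ = 0.8990 < 1, system is stable.
Offered load a = λ/μ = cρ = 17.8/6.6 = 2.6970
P₀ = [ Σₙ₌₀^2 aⁿ/n! + a^3/(3!(1-ρ)) ]⁻¹
Σ = a^0/0! + a^1/1! + a^2/2! = 1.0000 + 2.6970 + 3.6368 = 7.3338
a^3/(3!(1-ρ)) = 19.61680/(6 × 0.1010101) = 32.3677
P₀ = 1/(7.3338 + 32.3677) = 0.02519
Lq = P₀·a^3·ρ / (3!(1-ρ)²) = 0.025188 × 19.6168 × 0.89899 / (6 × 0.010203) = 7.2560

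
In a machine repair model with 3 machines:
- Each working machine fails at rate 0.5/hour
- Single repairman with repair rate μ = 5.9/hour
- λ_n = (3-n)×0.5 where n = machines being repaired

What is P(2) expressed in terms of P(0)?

P(2)/P(0) = ∏_{i=0}^{2-1} λ_i/μ_{i+1}
= (3-0)×0.5/5.9 × (3-1)×0.5/5.9
= 0.04309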